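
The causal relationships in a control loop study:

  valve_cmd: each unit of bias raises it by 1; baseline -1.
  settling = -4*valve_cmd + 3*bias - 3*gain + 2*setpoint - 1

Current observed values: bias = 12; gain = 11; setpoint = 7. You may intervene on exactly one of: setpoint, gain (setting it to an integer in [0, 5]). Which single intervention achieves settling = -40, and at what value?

Intervening on setpoint: with other inputs at their observed values, settling = 2*setpoint - 42. Solving for -40 gives setpoint = 1, within [0, 5].
Intervening on gain: settling = -3*gain + 5. Reaching -40 requires gain = 15, outside [0, 5].

set setpoint = 1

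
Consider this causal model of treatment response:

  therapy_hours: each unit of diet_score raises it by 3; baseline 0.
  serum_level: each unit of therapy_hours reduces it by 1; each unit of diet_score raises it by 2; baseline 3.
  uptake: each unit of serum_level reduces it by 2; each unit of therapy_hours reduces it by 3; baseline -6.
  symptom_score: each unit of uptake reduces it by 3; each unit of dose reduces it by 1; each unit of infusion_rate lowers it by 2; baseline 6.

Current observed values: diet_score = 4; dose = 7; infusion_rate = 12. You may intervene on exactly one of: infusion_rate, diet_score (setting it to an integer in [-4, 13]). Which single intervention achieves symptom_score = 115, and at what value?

Intervening on infusion_rate: with other inputs at their observed values, symptom_score = -2*infusion_rate + 119. Solving for 115 gives infusion_rate = 2, within [-4, 13].
Intervening on diet_score: symptom_score = 21*diet_score + 11. Reaching 115 requires diet_score = 104/21, not an integer.

set infusion_rate = 2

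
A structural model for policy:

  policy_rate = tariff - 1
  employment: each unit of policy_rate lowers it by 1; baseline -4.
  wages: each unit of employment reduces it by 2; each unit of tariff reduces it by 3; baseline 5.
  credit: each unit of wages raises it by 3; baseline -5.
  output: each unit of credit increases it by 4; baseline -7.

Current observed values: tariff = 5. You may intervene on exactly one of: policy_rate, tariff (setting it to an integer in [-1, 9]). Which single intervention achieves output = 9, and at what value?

set tariff = 8

Intervening on policy_rate: output = 24*policy_rate - 51. Reaching 9 requires policy_rate = 5/2, not an integer.
Intervening on tariff: with other inputs at their observed values, output = -12*tariff + 105. Solving for 9 gives tariff = 8, within [-1, 9].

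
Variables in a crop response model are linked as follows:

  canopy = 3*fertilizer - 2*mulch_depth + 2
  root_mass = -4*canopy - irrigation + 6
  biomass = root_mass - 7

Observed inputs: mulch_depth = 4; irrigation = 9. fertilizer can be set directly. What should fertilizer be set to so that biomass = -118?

fertilizer = 11

Substituting into the canopy equation gives canopy = 3*fertilizer - 6.
So root_mass = -12*fertilizer + 21.
Substituting into the biomass equation gives biomass = -12*fertilizer + 14.
Solve -12*fertilizer + 14 = -118: fertilizer = (-118 - 14) / -12 = 11.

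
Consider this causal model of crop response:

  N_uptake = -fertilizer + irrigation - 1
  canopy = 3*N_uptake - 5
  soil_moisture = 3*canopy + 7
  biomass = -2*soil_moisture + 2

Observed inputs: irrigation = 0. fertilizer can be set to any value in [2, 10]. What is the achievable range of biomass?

Substituting into the N_uptake equation gives N_uptake = -fertilizer - 1.
Substituting into the canopy equation gives canopy = -3*fertilizer - 8.
This gives soil_moisture = -9*fertilizer - 17.
So biomass = 18*fertilizer + 36.
Linear in fertilizer, so extremes are at the endpoints: fertilizer = 2 gives biomass = 72; fertilizer = 10 gives biomass = 216.

72 to 216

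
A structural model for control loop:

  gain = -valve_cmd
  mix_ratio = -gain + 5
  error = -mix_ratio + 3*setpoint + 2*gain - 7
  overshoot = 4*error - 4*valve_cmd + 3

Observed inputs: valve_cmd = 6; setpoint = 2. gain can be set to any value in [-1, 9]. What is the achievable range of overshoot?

-57 to 63

Intervening on gain fixes its value directly, overriding its dependence on valve_cmd.
Substituting into the error equation gives error = 3*gain - 6.
So overshoot = 12*gain - 45.
Linear in gain, so extremes are at the endpoints: gain = -1 gives overshoot = -57; gain = 9 gives overshoot = 63.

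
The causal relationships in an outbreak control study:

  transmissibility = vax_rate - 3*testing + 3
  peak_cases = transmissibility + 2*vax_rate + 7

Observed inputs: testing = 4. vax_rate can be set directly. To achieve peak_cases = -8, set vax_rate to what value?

Substituting into the transmissibility equation gives transmissibility = vax_rate - 9.
peak_cases becomes 3*vax_rate - 2.
Solve 3*vax_rate - 2 = -8: vax_rate = (-8 + 2) / 3 = -2.

vax_rate = -2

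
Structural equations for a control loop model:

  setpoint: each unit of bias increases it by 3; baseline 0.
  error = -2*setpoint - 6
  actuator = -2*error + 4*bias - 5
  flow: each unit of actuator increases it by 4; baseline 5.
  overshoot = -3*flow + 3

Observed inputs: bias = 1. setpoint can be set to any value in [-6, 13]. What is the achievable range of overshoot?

Intervening on setpoint fixes its value directly, overriding its dependence on bias.
Substituting into the actuator equation gives actuator = 4*setpoint + 11.
So flow = 16*setpoint + 49.
Substituting into the overshoot equation gives overshoot = -48*setpoint - 144.
Linear in setpoint, so extremes are at the endpoints: setpoint = -6 gives overshoot = 144; setpoint = 13 gives overshoot = -768.

-768 to 144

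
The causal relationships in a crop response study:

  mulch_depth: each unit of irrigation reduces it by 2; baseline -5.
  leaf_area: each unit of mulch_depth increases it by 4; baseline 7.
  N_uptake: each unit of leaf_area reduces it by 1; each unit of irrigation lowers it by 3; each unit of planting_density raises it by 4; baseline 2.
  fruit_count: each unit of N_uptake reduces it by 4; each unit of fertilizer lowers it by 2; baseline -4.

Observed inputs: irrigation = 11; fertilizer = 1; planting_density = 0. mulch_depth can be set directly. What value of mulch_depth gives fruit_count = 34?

Intervening on mulch_depth fixes its value directly, overriding its dependence on irrigation.
Substituting into the N_uptake equation gives N_uptake = -4*mulch_depth - 38.
So fruit_count = 16*mulch_depth + 146.
Solve 16*mulch_depth + 146 = 34: mulch_depth = (34 - 146) / 16 = -7.

mulch_depth = -7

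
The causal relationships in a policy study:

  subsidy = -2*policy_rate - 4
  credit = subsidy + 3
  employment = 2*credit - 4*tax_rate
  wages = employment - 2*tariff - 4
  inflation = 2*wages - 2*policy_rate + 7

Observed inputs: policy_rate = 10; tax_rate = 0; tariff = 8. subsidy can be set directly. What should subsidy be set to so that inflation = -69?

subsidy = -7

Intervening on subsidy fixes its value directly, overriding its dependence on policy_rate.
Substituting into the employment equation gives employment = 2*subsidy + 6.
So wages = 2*subsidy - 14.
Substituting into the inflation equation gives inflation = 4*subsidy - 41.
Solve 4*subsidy - 41 = -69: subsidy = (-69 + 41) / 4 = -7.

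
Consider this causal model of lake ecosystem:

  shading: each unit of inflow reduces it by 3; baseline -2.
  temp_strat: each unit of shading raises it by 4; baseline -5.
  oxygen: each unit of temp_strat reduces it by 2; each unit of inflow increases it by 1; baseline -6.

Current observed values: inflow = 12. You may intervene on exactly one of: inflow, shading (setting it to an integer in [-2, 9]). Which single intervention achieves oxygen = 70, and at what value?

set inflow = 2

Intervening on inflow: with other inputs at their observed values, oxygen = 25*inflow + 20. Solving for 70 gives inflow = 2, within [-2, 9].
Intervening on shading: oxygen = -8*shading + 16. Reaching 70 requires shading = -27/4, not an integer.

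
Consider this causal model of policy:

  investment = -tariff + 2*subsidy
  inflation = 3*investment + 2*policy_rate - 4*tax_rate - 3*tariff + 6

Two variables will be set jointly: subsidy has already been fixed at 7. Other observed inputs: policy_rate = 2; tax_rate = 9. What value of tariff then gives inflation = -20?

With subsidy held at 7:
Substituting into the investment equation gives investment = -tariff + 14.
So inflation = -6*tariff + 16.
Solve -6*tariff + 16 = -20: tariff = (-20 - 16) / -6 = 6.

tariff = 6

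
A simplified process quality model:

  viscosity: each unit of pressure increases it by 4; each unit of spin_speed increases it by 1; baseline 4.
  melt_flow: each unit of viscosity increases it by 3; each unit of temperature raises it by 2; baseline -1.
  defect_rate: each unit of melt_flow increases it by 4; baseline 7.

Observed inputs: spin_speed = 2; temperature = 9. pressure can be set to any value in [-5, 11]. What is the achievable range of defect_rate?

-93 to 675

Substituting into the viscosity equation gives viscosity = 4*pressure + 6.
Substituting into the melt_flow equation gives melt_flow = 12*pressure + 35.
Substituting into the defect_rate equation gives defect_rate = 48*pressure + 147.
Linear in pressure, so extremes are at the endpoints: pressure = -5 gives defect_rate = -93; pressure = 11 gives defect_rate = 675.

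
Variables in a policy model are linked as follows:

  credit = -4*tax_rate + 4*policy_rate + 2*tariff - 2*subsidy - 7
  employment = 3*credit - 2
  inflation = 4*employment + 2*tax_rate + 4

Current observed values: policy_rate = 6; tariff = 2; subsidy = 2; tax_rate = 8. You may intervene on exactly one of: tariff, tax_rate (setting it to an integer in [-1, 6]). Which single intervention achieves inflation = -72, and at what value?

Intervening on tariff: with other inputs at their observed values, inflation = 24*tariff - 216. Solving for -72 gives tariff = 6, within [-1, 6].
Intervening on tax_rate: inflation = -46*tax_rate + 200. Reaching -72 requires tax_rate = 136/23, not an integer.

set tariff = 6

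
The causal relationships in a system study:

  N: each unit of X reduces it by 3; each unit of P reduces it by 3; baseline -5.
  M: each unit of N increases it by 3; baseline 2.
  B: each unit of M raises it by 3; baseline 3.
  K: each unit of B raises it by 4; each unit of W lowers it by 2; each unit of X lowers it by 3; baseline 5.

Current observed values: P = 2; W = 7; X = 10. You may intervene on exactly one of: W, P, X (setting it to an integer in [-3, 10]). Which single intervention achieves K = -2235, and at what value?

Intervening on W: K = -2*W - 1465. Reaching -2235 requires W = 385, outside [-3, 10].
Intervening on P: with other inputs at their observed values, K = -108*P - 1263. Solving for -2235 gives P = 9, within [-3, 10].
Intervening on X: K = -111*X - 369. Reaching -2235 requires X = 622/37, not an integer.

set P = 9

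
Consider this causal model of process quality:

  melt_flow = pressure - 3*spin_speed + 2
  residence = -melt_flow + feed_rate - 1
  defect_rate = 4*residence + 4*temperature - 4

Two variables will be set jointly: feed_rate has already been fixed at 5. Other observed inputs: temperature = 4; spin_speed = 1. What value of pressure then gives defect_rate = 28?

pressure = 1

With feed_rate held at 5:
Substituting into the melt_flow equation gives melt_flow = pressure - 1.
residence becomes -pressure + 5.
Substituting into the defect_rate equation gives defect_rate = -4*pressure + 32.
Solve -4*pressure + 32 = 28: pressure = (28 - 32) / -4 = 1.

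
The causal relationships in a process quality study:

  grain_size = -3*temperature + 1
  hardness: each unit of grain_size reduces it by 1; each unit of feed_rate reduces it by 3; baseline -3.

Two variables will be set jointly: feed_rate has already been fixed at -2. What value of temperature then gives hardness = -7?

temperature = -3

With feed_rate held at -2:
Substituting into the hardness equation gives hardness = 3*temperature + 2.
Solve 3*temperature + 2 = -7: temperature = (-7 - 2) / 3 = -3.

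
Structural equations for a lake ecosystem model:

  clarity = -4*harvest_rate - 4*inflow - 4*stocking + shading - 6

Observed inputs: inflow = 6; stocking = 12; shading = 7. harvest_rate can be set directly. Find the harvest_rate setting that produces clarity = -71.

harvest_rate = 0

Substituting into the clarity equation gives clarity = -4*harvest_rate - 71.
Solve -4*harvest_rate - 71 = -71: harvest_rate = (-71 + 71) / -4 = 0.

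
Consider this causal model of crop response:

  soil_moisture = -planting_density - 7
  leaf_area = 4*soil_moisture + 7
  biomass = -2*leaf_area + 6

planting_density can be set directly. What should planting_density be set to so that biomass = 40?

planting_density = -1

Substituting into the leaf_area equation gives leaf_area = -4*planting_density - 21.
So biomass = 8*planting_density + 48.
Solve 8*planting_density + 48 = 40: planting_density = (40 - 48) / 8 = -1.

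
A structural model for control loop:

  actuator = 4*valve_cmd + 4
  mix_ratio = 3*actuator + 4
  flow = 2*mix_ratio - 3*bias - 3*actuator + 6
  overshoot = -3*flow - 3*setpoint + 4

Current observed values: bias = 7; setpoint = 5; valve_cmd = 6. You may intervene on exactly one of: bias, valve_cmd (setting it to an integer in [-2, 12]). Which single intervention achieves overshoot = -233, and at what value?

set bias = 8

Intervening on bias: with other inputs at their observed values, overshoot = 9*bias - 305. Solving for -233 gives bias = 8, within [-2, 12].
Intervening on valve_cmd: overshoot = -36*valve_cmd - 26. Reaching -233 requires valve_cmd = 23/4, not an integer.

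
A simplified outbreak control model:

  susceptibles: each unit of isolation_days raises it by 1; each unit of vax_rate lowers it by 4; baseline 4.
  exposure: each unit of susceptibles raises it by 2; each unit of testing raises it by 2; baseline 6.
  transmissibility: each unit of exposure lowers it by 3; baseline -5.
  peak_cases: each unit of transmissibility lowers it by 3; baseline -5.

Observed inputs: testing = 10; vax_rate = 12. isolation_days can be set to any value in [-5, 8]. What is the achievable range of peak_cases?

-638 to -404

Substituting into the susceptibles equation gives susceptibles = isolation_days - 44.
Substituting into the exposure equation gives exposure = 2*isolation_days - 62.
So transmissibility = -6*isolation_days + 181.
Substituting into the peak_cases equation gives peak_cases = 18*isolation_days - 548.
Linear in isolation_days, so extremes are at the endpoints: isolation_days = -5 gives peak_cases = -638; isolation_days = 8 gives peak_cases = -404.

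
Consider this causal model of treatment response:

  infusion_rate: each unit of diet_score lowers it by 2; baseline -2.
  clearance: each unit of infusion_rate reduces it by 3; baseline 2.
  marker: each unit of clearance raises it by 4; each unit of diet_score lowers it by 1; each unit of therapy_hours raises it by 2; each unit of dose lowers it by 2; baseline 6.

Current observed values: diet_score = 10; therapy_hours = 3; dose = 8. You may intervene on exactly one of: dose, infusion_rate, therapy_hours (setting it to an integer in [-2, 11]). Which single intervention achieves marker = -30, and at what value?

Intervening on dose: marker = -2*dose + 274. Reaching -30 requires dose = 152, outside [-2, 11].
Intervening on infusion_rate: with other inputs at their observed values, marker = -12*infusion_rate - 6. Solving for -30 gives infusion_rate = 2, within [-2, 11].
Intervening on therapy_hours: marker = 2*therapy_hours + 252. Reaching -30 requires therapy_hours = -141, outside [-2, 11].

set infusion_rate = 2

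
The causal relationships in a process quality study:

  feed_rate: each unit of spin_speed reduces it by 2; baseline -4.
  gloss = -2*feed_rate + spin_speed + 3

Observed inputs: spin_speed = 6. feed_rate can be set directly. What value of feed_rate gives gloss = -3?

feed_rate = 6

Intervening on feed_rate fixes its value directly, overriding its dependence on spin_speed.
Substituting into the gloss equation gives gloss = -2*feed_rate + 9.
Solve -2*feed_rate + 9 = -3: feed_rate = (-3 - 9) / -2 = 6.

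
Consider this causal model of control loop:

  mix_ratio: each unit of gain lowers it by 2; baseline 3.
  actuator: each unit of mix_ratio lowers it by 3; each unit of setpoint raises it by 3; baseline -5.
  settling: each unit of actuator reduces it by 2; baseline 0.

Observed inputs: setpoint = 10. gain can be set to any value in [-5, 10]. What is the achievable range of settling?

-152 to 28

Substituting into the actuator equation gives actuator = 6*gain + 16.
This gives settling = -12*gain - 32.
Linear in gain, so extremes are at the endpoints: gain = -5 gives settling = 28; gain = 10 gives settling = -152.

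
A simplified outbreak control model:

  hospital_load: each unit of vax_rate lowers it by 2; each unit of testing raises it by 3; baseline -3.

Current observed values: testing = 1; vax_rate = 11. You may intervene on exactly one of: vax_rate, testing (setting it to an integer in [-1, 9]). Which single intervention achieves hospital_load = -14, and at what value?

Intervening on vax_rate: with other inputs at their observed values, hospital_load = -2*vax_rate. Solving for -14 gives vax_rate = 7, within [-1, 9].
Intervening on testing: hospital_load = 3*testing - 25. Reaching -14 requires testing = 11/3, not an integer.

set vax_rate = 7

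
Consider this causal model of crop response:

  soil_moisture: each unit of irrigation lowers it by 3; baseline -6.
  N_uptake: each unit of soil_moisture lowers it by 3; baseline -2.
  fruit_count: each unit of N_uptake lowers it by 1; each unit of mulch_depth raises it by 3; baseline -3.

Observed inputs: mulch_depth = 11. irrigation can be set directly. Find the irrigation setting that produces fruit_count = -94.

Substituting into the N_uptake equation gives N_uptake = 9*irrigation + 16.
fruit_count becomes -9*irrigation + 14.
Solve -9*irrigation + 14 = -94: irrigation = (-94 - 14) / -9 = 12.

irrigation = 12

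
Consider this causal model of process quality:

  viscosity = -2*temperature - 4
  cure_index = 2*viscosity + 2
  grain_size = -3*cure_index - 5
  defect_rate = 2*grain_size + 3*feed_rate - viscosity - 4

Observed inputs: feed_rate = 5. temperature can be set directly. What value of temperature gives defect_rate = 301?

temperature = 10

Substituting into the cure_index equation gives cure_index = -4*temperature - 6.
Substituting into the grain_size equation gives grain_size = 12*temperature + 13.
defect_rate becomes 26*temperature + 41.
Solve 26*temperature + 41 = 301: temperature = (301 - 41) / 26 = 10.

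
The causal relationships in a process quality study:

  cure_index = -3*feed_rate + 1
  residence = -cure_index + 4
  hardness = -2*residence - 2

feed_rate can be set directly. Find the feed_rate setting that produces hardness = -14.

Substituting into the residence equation gives residence = 3*feed_rate + 3.
This gives hardness = -6*feed_rate - 8.
Solve -6*feed_rate - 8 = -14: feed_rate = (-14 + 8) / -6 = 1.

feed_rate = 1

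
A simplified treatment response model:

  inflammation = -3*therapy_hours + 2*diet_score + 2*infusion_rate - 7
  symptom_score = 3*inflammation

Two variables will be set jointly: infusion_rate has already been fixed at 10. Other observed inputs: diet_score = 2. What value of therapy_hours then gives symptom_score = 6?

therapy_hours = 5

With infusion_rate held at 10:
Substituting into the inflammation equation gives inflammation = -3*therapy_hours + 17.
This gives symptom_score = -9*therapy_hours + 51.
Solve -9*therapy_hours + 51 = 6: therapy_hours = (6 - 51) / -9 = 5.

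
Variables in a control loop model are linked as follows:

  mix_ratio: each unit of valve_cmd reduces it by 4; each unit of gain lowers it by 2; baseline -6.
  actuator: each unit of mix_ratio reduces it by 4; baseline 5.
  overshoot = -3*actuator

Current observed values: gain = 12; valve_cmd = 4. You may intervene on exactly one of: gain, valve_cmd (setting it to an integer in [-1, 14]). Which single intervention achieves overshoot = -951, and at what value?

Intervening on gain: overshoot = -24*gain - 279. Reaching -951 requires gain = 28, outside [-1, 14].
Intervening on valve_cmd: with other inputs at their observed values, overshoot = -48*valve_cmd - 375. Solving for -951 gives valve_cmd = 12, within [-1, 14].

set valve_cmd = 12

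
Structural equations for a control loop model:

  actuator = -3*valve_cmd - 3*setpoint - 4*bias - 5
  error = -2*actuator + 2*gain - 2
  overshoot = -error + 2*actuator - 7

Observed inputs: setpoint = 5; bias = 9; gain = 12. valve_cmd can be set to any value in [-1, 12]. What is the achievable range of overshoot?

-397 to -241

Substituting into the actuator equation gives actuator = -3*valve_cmd - 56.
Substituting into the error equation gives error = 6*valve_cmd + 134.
Substituting into the overshoot equation gives overshoot = -12*valve_cmd - 253.
Linear in valve_cmd, so extremes are at the endpoints: valve_cmd = -1 gives overshoot = -241; valve_cmd = 12 gives overshoot = -397.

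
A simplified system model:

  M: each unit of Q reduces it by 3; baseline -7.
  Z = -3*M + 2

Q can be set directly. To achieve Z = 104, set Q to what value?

Substituting into the Z equation gives Z = 9*Q + 23.
Solve 9*Q + 23 = 104: Q = (104 - 23) / 9 = 9.

Q = 9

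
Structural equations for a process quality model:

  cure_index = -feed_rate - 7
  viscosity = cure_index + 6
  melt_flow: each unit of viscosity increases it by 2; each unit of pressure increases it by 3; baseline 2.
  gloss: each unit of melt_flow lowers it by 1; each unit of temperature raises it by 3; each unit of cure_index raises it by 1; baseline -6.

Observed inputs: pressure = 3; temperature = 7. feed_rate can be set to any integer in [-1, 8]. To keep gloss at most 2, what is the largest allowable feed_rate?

Substituting into the viscosity equation gives viscosity = -feed_rate - 1.
melt_flow becomes -2*feed_rate + 9.
Substituting into the gloss equation gives gloss = feed_rate - 1.
Require feed_rate - 1 ≤ 2, so feed_rate ≤ 3.
The largest integer in [-1, 8] satisfying this is 3.

feed_rate = 3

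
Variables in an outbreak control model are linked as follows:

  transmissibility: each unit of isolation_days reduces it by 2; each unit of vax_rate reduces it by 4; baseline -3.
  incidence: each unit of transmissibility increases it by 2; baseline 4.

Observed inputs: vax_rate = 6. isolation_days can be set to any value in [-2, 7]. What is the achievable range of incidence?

-78 to -42

Substituting into the transmissibility equation gives transmissibility = -2*isolation_days - 27.
incidence becomes -4*isolation_days - 50.
Linear in isolation_days, so extremes are at the endpoints: isolation_days = -2 gives incidence = -42; isolation_days = 7 gives incidence = -78.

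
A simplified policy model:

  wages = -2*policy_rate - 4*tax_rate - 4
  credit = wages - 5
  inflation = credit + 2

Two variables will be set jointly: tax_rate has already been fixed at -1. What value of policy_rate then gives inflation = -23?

With tax_rate held at -1:
Substituting into the wages equation gives wages = -2*policy_rate.
Substituting into the credit equation gives credit = -2*policy_rate - 5.
This gives inflation = -2*policy_rate - 3.
Solve -2*policy_rate - 3 = -23: policy_rate = (-23 + 3) / -2 = 10.

policy_rate = 10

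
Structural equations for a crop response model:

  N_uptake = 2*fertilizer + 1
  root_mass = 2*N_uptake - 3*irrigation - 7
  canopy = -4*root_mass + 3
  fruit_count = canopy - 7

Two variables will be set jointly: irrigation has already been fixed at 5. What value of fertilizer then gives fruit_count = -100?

With irrigation held at 5:
Substituting into the root_mass equation gives root_mass = 4*fertilizer - 20.
canopy becomes -16*fertilizer + 83.
Substituting into the fruit_count equation gives fruit_count = -16*fertilizer + 76.
Solve -16*fertilizer + 76 = -100: fertilizer = (-100 - 76) / -16 = 11.

fertilizer = 11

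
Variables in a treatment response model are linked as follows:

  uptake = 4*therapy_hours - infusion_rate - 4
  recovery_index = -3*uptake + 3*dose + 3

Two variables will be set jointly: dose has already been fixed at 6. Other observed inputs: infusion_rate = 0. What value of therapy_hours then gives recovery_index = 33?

With dose held at 6:
Substituting into the uptake equation gives uptake = 4*therapy_hours - 4.
recovery_index becomes -12*therapy_hours + 33.
Solve -12*therapy_hours + 33 = 33: therapy_hours = (33 - 33) / -12 = 0.

therapy_hours = 0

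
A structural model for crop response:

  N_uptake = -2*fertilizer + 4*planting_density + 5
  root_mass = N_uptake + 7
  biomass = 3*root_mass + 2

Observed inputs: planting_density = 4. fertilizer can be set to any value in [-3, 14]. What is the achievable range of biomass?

2 to 104

Substituting into the N_uptake equation gives N_uptake = -2*fertilizer + 21.
Substituting into the root_mass equation gives root_mass = -2*fertilizer + 28.
Substituting into the biomass equation gives biomass = -6*fertilizer + 86.
Linear in fertilizer, so extremes are at the endpoints: fertilizer = -3 gives biomass = 104; fertilizer = 14 gives biomass = 2.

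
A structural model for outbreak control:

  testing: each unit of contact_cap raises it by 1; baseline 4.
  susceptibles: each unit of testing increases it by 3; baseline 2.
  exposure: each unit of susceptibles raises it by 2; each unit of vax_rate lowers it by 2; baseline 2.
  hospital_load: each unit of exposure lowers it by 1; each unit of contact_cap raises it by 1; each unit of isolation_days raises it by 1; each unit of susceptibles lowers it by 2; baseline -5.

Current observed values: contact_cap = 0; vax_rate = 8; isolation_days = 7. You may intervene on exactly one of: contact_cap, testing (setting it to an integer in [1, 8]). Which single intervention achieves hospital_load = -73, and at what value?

set contact_cap = 3

Intervening on contact_cap: with other inputs at their observed values, hospital_load = -11*contact_cap - 40. Solving for -73 gives contact_cap = 3, within [1, 8].
Intervening on testing: hospital_load = -12*testing + 8. Reaching -73 requires testing = 27/4, not an integer.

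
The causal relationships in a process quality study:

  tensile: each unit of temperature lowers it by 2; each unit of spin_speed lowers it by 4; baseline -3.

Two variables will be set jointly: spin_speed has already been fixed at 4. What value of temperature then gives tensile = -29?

temperature = 5

With spin_speed held at 4:
Substituting into the tensile equation gives tensile = -2*temperature - 19.
Solve -2*temperature - 19 = -29: temperature = (-29 + 19) / -2 = 5.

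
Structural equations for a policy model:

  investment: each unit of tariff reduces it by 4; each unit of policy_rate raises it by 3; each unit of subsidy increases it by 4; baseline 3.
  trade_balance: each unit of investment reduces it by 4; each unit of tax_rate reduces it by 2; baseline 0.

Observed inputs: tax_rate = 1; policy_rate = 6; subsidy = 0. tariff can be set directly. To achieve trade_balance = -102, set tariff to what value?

tariff = -1

Substituting into the investment equation gives investment = -4*tariff + 21.
Substituting into the trade_balance equation gives trade_balance = 16*tariff - 86.
Solve 16*tariff - 86 = -102: tariff = (-102 + 86) / 16 = -1.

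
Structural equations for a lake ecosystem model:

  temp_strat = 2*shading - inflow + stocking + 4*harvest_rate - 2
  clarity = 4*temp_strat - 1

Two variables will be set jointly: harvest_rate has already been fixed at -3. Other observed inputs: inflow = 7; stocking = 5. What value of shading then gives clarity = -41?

shading = 3

With harvest_rate held at -3:
Substituting into the temp_strat equation gives temp_strat = 2*shading - 16.
clarity becomes 8*shading - 65.
Solve 8*shading - 65 = -41: shading = (-41 + 65) / 8 = 3.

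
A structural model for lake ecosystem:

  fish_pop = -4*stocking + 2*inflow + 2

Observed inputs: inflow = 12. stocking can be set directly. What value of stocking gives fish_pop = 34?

stocking = -2

Substituting into the fish_pop equation gives fish_pop = -4*stocking + 26.
Solve -4*stocking + 26 = 34: stocking = (34 - 26) / -4 = -2.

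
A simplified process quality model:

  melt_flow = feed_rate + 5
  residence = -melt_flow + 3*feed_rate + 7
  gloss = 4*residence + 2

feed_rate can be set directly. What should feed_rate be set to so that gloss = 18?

Substituting into the residence equation gives residence = 2*feed_rate + 2.
Substituting into the gloss equation gives gloss = 8*feed_rate + 10.
Solve 8*feed_rate + 10 = 18: feed_rate = (18 - 10) / 8 = 1.

feed_rate = 1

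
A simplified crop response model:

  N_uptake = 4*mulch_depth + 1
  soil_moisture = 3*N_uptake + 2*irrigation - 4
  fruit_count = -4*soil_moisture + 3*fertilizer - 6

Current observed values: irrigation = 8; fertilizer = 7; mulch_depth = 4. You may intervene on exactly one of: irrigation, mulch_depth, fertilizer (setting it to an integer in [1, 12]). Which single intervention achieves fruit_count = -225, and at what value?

Intervening on irrigation: fruit_count = -8*irrigation - 173. Reaching -225 requires irrigation = 13/2, not an integer.
Intervening on mulch_depth: fruit_count = -48*mulch_depth - 45. Reaching -225 requires mulch_depth = 15/4, not an integer.
Intervening on fertilizer: with other inputs at their observed values, fruit_count = 3*fertilizer - 258. Solving for -225 gives fertilizer = 11, within [1, 12].

set fertilizer = 11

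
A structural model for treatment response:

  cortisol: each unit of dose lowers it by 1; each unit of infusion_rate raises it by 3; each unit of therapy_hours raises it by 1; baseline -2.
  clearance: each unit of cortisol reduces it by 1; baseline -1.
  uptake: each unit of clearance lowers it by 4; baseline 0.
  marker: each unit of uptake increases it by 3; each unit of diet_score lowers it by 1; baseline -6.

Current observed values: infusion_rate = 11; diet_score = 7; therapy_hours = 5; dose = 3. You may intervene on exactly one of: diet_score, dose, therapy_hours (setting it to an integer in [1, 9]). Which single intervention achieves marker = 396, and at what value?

set diet_score = 6

Intervening on diet_score: with other inputs at their observed values, marker = -diet_score + 402. Solving for 396 gives diet_score = 6, within [1, 9].
Intervening on dose: marker = -12*dose + 431. Reaching 396 requires dose = 35/12, not an integer.
Intervening on therapy_hours: marker = 12*therapy_hours + 335. Reaching 396 requires therapy_hours = 61/12, not an integer.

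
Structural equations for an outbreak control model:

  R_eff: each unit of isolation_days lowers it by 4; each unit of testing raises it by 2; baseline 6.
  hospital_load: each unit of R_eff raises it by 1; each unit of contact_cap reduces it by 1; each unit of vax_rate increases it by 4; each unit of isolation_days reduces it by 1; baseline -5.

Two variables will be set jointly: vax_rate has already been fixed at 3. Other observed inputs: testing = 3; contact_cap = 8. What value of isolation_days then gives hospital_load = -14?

isolation_days = 5

With vax_rate held at 3:
Substituting into the R_eff equation gives R_eff = -4*isolation_days + 12.
So hospital_load = -5*isolation_days + 11.
Solve -5*isolation_days + 11 = -14: isolation_days = (-14 - 11) / -5 = 5.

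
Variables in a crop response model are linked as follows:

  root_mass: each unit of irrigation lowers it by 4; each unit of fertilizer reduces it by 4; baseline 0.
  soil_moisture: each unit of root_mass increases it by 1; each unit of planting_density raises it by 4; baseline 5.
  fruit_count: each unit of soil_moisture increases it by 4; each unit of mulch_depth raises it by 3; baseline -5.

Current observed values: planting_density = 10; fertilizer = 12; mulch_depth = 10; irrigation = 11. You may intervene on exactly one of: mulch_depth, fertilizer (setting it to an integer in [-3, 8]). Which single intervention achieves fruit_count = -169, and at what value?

set mulch_depth = 8

Intervening on mulch_depth: with other inputs at their observed values, fruit_count = 3*mulch_depth - 193. Solving for -169 gives mulch_depth = 8, within [-3, 8].
Intervening on fertilizer: fruit_count = -16*fertilizer + 29. Reaching -169 requires fertilizer = 99/8, not an integer.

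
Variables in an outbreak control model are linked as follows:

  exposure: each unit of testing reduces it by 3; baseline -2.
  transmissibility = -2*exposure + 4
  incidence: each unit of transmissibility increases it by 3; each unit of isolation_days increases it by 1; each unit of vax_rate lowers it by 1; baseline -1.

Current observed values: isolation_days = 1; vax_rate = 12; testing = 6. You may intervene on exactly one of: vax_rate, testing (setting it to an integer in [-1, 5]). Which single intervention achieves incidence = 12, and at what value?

set testing = 0

Intervening on vax_rate: incidence = -vax_rate + 132. Reaching 12 requires vax_rate = 120, outside [-1, 5].
Intervening on testing: with other inputs at their observed values, incidence = 18*testing + 12. Solving for 12 gives testing = 0, within [-1, 5].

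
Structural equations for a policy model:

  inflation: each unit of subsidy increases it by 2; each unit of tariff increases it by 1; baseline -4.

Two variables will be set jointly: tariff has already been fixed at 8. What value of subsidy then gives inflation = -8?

With tariff held at 8:
Substituting into the inflation equation gives inflation = 2*subsidy + 4.
Solve 2*subsidy + 4 = -8: subsidy = (-8 - 4) / 2 = -6.

subsidy = -6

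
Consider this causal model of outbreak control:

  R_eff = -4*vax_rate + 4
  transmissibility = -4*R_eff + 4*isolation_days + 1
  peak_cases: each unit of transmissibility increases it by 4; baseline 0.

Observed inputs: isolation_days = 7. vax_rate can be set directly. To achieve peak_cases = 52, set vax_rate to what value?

vax_rate = 0

Substituting into the transmissibility equation gives transmissibility = 16*vax_rate + 13.
So peak_cases = 64*vax_rate + 52.
Solve 64*vax_rate + 52 = 52: vax_rate = (52 - 52) / 64 = 0.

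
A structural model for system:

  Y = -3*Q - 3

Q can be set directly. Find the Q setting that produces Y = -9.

Solve -3*Q - 3 = -9: Q = (-9 + 3) / -3 = 2.

Q = 2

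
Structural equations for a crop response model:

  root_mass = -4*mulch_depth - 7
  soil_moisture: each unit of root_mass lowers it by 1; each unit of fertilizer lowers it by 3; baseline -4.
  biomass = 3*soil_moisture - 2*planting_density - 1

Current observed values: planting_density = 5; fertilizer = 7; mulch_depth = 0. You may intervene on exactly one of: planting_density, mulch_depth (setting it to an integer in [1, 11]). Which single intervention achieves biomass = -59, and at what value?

Intervening on planting_density: with other inputs at their observed values, biomass = -2*planting_density - 55. Solving for -59 gives planting_density = 2, within [1, 11].
Intervening on mulch_depth: biomass = 12*mulch_depth - 65. Reaching -59 requires mulch_depth = 1/2, not an integer.

set planting_density = 2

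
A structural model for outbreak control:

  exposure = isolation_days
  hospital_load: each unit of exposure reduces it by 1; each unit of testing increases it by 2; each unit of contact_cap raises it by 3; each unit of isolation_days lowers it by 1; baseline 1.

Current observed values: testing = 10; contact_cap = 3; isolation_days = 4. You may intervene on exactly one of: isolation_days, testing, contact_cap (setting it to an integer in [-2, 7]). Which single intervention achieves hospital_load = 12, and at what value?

Intervening on isolation_days: hospital_load = -2*isolation_days + 30. Reaching 12 requires isolation_days = 9, outside [-2, 7].
Intervening on testing: with other inputs at their observed values, hospital_load = 2*testing + 2. Solving for 12 gives testing = 5, within [-2, 7].
Intervening on contact_cap: hospital_load = 3*contact_cap + 13. Reaching 12 requires contact_cap = -1/3, not an integer.

set testing = 5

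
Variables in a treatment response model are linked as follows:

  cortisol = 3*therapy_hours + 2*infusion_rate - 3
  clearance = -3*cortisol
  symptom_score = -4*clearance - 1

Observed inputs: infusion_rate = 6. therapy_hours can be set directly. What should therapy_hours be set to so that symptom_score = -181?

Substituting into the cortisol equation gives cortisol = 3*therapy_hours + 9.
clearance becomes -9*therapy_hours - 27.
This gives symptom_score = 36*therapy_hours + 107.
Solve 36*therapy_hours + 107 = -181: therapy_hours = (-181 - 107) / 36 = -8.

therapy_hours = -8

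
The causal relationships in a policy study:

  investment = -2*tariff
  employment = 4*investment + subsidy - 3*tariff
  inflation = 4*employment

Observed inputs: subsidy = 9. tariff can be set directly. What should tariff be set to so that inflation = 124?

Substituting into the employment equation gives employment = -11*tariff + 9.
inflation becomes -44*tariff + 36.
Solve -44*tariff + 36 = 124: tariff = (124 - 36) / -44 = -2.

tariff = -2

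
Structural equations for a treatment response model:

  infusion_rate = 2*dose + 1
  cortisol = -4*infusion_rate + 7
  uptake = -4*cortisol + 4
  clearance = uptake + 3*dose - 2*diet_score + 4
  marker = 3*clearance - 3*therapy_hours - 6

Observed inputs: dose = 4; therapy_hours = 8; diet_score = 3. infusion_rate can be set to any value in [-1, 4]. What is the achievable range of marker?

Intervening on infusion_rate fixes its value directly, overriding its dependence on dose.
Substituting into the uptake equation gives uptake = 16*infusion_rate - 24.
clearance becomes 16*infusion_rate - 14.
marker becomes 48*infusion_rate - 72.
Linear in infusion_rate, so extremes are at the endpoints: infusion_rate = -1 gives marker = -120; infusion_rate = 4 gives marker = 120.

-120 to 120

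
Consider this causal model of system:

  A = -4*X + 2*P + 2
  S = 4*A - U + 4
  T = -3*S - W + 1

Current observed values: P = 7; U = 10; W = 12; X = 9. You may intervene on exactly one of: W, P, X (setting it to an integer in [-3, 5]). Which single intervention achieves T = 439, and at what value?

set P = -1

Intervening on W: T = -W + 259. Reaching 439 requires W = -180, outside [-3, 5].
Intervening on P: with other inputs at their observed values, T = -24*P + 415. Solving for 439 gives P = -1, within [-3, 5].
Intervening on X: T = 48*X - 185. Reaching 439 requires X = 13, outside [-3, 5].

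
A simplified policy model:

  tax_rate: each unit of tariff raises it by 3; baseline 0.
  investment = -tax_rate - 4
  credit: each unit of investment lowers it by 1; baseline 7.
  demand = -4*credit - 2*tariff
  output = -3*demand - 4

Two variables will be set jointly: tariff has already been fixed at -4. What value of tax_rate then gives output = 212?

With tariff held at -4:
Intervening on tax_rate fixes its value directly, overriding its dependence on tariff.
Substituting into the credit equation gives credit = tax_rate + 11.
demand becomes -4*tax_rate - 36.
Substituting into the output equation gives output = 12*tax_rate + 104.
Solve 12*tax_rate + 104 = 212: tax_rate = (212 - 104) / 12 = 9.

tax_rate = 9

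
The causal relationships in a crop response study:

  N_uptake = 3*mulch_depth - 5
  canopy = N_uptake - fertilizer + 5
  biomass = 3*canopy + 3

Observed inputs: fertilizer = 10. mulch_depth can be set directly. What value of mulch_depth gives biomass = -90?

Substituting into the canopy equation gives canopy = 3*mulch_depth - 10.
Substituting into the biomass equation gives biomass = 9*mulch_depth - 27.
Solve 9*mulch_depth - 27 = -90: mulch_depth = (-90 + 27) / 9 = -7.

mulch_depth = -7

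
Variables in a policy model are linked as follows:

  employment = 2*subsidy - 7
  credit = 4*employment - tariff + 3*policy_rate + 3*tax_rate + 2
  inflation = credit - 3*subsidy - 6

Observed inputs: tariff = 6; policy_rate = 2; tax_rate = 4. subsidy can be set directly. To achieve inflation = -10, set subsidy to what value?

Substituting into the credit equation gives credit = 8*subsidy - 14.
So inflation = 5*subsidy - 20.
Solve 5*subsidy - 20 = -10: subsidy = (-10 + 20) / 5 = 2.

subsidy = 2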